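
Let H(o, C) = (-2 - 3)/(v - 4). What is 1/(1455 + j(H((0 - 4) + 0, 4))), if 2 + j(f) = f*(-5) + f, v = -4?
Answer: 2/2901 ≈ 0.00068942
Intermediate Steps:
H(o, C) = 5/8 (H(o, C) = (-2 - 3)/(-4 - 4) = -5/(-8) = -5*(-⅛) = 5/8)
j(f) = -2 - 4*f (j(f) = -2 + (f*(-5) + f) = -2 + (-5*f + f) = -2 - 4*f)
1/(1455 + j(H((0 - 4) + 0, 4))) = 1/(1455 + (-2 - 4*5/8)) = 1/(1455 + (-2 - 5/2)) = 1/(1455 - 9/2) = 1/(2901/2) = 2/2901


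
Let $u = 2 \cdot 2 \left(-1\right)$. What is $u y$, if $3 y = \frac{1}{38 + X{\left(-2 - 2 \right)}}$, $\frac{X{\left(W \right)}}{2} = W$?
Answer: $- \frac{2}{45} \approx -0.044444$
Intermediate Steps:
$X{\left(W \right)} = 2 W$
$u = -4$ ($u = 4 \left(-1\right) = -4$)
$y = \frac{1}{90}$ ($y = \frac{1}{3 \left(38 + 2 \left(-2 - 2\right)\right)} = \frac{1}{3 \left(38 + 2 \left(-4\right)\right)} = \frac{1}{3 \left(38 - 8\right)} = \frac{1}{3 \cdot 30} = \frac{1}{3} \cdot \frac{1}{30} = \frac{1}{90} \approx 0.011111$)
$u y = \left(-4\right) \frac{1}{90} = - \frac{2}{45}$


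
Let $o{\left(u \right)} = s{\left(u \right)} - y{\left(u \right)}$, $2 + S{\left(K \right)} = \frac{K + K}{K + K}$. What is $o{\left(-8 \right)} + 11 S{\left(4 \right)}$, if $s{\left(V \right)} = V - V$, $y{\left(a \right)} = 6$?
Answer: $-17$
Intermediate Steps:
$s{\left(V \right)} = 0$
$S{\left(K \right)} = -1$ ($S{\left(K \right)} = -2 + \frac{K + K}{K + K} = -2 + \frac{2 K}{2 K} = -2 + 2 K \frac{1}{2 K} = -2 + 1 = -1$)
$o{\left(u \right)} = -6$ ($o{\left(u \right)} = 0 - 6 = -6$)
$o{\left(-8 \right)} + 11 S{\left(4 \right)} = -6 + 11 \left(-1\right) = -6 - 11 = -17$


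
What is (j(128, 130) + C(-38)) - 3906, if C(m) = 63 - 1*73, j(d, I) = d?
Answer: -3788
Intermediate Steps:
C(m) = -10 (C(m) = 63 - 73 = -10)
(j(128, 130) + C(-38)) - 3906 = (128 - 10) - 3906 = 118 - 3906 = -3788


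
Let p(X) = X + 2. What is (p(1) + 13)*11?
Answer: 176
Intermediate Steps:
p(X) = 2 + X
(p(1) + 13)*11 = ((2 + 1) + 13)*11 = (3 + 13)*11 = 16*11 = 176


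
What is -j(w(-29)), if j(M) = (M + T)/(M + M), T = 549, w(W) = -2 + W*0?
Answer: 547/4 ≈ 136.75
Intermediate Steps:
w(W) = -2 (w(W) = -2 + 0 = -2)
j(M) = (549 + M)/(2*M) (j(M) = (M + 549)/(M + M) = (549 + M)/((2*M)) = (549 + M)*(1/(2*M)) = (549 + M)/(2*M))
-j(w(-29)) = -(549 - 2)/(2*(-2)) = -(-1)*547/(2*2) = -1*(-547/4) = 547/4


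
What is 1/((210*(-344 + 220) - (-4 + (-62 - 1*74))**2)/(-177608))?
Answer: 22201/5705 ≈ 3.8915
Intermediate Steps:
1/((210*(-344 + 220) - (-4 + (-62 - 1*74))**2)/(-177608)) = 1/((210*(-124) - (-4 + (-62 - 74))**2)*(-1/177608)) = 1/((-26040 - (-4 - 136)**2)*(-1/177608)) = 1/((-26040 - 1*(-140)**2)*(-1/177608)) = 1/((-26040 - 1*19600)*(-1/177608)) = 1/((-26040 - 19600)*(-1/177608)) = 1/(-45640*(-1/177608)) = 1/(5705/22201) = 22201/5705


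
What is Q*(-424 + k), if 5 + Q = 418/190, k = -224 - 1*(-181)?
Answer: 6538/5 ≈ 1307.6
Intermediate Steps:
k = -43 (k = -224 + 181 = -43)
Q = -14/5 (Q = -5 + 418/190 = -5 + 418*(1/190) = -5 + 11/5 = -14/5 ≈ -2.8000)
Q*(-424 + k) = -14*(-424 - 43)/5 = -14/5*(-467) = 6538/5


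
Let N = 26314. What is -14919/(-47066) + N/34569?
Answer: 1754229635/1627024554 ≈ 1.0782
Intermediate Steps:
-14919/(-47066) + N/34569 = -14919/(-47066) + 26314/34569 = -14919*(-1/47066) + 26314*(1/34569) = 14919/47066 + 26314/34569 = 1754229635/1627024554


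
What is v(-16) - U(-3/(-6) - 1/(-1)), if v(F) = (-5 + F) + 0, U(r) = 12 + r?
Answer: -69/2 ≈ -34.500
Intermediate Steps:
v(F) = -5 + F
v(-16) - U(-3/(-6) - 1/(-1)) = (-5 - 16) - (12 + (-3/(-6) - 1/(-1))) = -21 - (12 + (-3*(-⅙) - 1*(-1))) = -21 - (12 + (½ + 1)) = -21 - (12 + 3/2) = -21 - 1*27/2 = -21 - 27/2 = -69/2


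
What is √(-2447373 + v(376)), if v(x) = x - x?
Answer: I*√2447373 ≈ 1564.4*I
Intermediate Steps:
v(x) = 0
√(-2447373 + v(376)) = √(-2447373 + 0) = √(-2447373) = I*√2447373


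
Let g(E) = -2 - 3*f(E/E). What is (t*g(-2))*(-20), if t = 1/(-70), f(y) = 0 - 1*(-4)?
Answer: -4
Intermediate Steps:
f(y) = 4 (f(y) = 0 + 4 = 4)
g(E) = -14 (g(E) = -2 - 3*4 = -2 - 12 = -14)
t = -1/70 ≈ -0.014286
(t*g(-2))*(-20) = -1/70*(-14)*(-20) = (⅕)*(-20) = -4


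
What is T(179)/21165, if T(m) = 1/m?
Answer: 1/3788535 ≈ 2.6395e-7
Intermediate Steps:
T(179)/21165 = 1/(179*21165) = (1/179)*(1/21165) = 1/3788535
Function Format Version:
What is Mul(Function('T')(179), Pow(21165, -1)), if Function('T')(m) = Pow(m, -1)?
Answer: Rational(1, 3788535) ≈ 2.6395e-7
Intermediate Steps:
Mul(Function('T')(179), Pow(21165, -1)) = Mul(Pow(179, -1), Pow(21165, -1)) = Mul(Rational(1, 179), Rational(1, 21165)) = Rational(1, 3788535)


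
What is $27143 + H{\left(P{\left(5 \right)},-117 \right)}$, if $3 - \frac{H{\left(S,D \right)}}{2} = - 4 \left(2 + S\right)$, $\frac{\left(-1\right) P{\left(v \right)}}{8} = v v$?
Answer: $25565$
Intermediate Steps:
$P{\left(v \right)} = - 8 v^{2}$ ($P{\left(v \right)} = - 8 v v = - 8 v^{2}$)
$H{\left(S,D \right)} = 22 + 8 S$ ($H{\left(S,D \right)} = 6 - 2 \left(- 4 \left(2 + S\right)\right) = 6 - 2 \left(-8 - 4 S\right) = 6 + \left(16 + 8 S\right) = 22 + 8 S$)
$27143 + H{\left(P{\left(5 \right)},-117 \right)} = 27143 + \left(22 + 8 \left(- 8 \cdot 5^{2}\right)\right) = 27143 + \left(22 + 8 \left(\left(-8\right) 25\right)\right) = 27143 + \left(22 + 8 \left(-200\right)\right) = 27143 + \left(22 - 1600\right) = 27143 - 1578 = 25565$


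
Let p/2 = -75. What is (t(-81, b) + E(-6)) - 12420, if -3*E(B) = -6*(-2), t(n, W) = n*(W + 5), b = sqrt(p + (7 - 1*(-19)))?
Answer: -12829 - 162*I*sqrt(31) ≈ -12829.0 - 901.98*I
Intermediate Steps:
p = -150 (p = 2*(-75) = -150)
b = 2*I*sqrt(31) (b = sqrt(-150 + (7 - 1*(-19))) = sqrt(-150 + (7 + 19)) = sqrt(-150 + 26) = sqrt(-124) = 2*I*sqrt(31) ≈ 11.136*I)
t(n, W) = n*(5 + W)
E(B) = -4 (E(B) = -(-2)*(-2) = -1/3*12 = -4)
(t(-81, b) + E(-6)) - 12420 = (-81*(5 + 2*I*sqrt(31)) - 4) - 12420 = ((-405 - 162*I*sqrt(31)) - 4) - 12420 = (-409 - 162*I*sqrt(31)) - 12420 = -12829 - 162*I*sqrt(31)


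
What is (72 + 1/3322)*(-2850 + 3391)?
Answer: 129399085/3322 ≈ 38952.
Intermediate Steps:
(72 + 1/3322)*(-2850 + 3391) = (72 + 1/3322)*541 = (239185/3322)*541 = 129399085/3322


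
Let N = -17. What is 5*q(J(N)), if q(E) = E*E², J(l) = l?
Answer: -24565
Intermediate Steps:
q(E) = E³
5*q(J(N)) = 5*(-17)³ = 5*(-4913) = -24565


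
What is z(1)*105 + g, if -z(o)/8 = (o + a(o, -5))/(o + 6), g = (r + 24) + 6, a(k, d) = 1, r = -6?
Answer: -216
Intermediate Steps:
g = 24 (g = (-6 + 24) + 6 = 18 + 6 = 24)
z(o) = -8*(1 + o)/(6 + o) (z(o) = -8*(o + 1)/(o + 6) = -8*(1 + o)/(6 + o))
z(1)*105 + g = (8*(-1 - 1*1)/(6 + 1))*105 + 24 = (8*(-1 - 1)/7)*105 + 24 = (8*(1/7)*(-2))*105 + 24 = -16/7*105 + 24 = -240 + 24 = -216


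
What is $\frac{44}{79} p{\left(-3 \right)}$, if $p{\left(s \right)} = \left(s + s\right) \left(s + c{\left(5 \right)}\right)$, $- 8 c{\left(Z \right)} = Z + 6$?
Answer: $\frac{1155}{79} \approx 14.62$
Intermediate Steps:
$c{\left(Z \right)} = - \frac{3}{4} - \frac{Z}{8}$ ($c{\left(Z \right)} = - \frac{Z + 6}{8} = - \frac{6 + Z}{8} = - \frac{3}{4} - \frac{Z}{8}$)
$p{\left(s \right)} = 2 s \left(- \frac{11}{8} + s\right)$ ($p{\left(s \right)} = \left(s + s\right) \left(s - \frac{11}{8}\right) = 2 s \left(s - \frac{11}{8}\right) = 2 s \left(- \frac{11}{8} + s\right)$)
$\frac{44}{79} p{\left(-3 \right)} = \frac{44}{79} \cdot \frac{1}{4} \left(-3\right) \left(-11 + 8 \left(-3\right)\right) = 44 \cdot \frac{1}{79} \cdot \frac{1}{4} \left(-3\right) \left(-11 - 24\right) = \frac{44 \cdot \frac{1}{4} \left(-3\right) \left(-35\right)}{79} = \frac{44}{79} \cdot \frac{105}{4} = \frac{1155}{79}$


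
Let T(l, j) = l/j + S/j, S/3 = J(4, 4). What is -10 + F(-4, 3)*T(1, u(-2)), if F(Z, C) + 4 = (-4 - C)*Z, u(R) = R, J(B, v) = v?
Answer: -166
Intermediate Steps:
S = 12 (S = 3*4 = 12)
T(l, j) = 12/j + l/j (T(l, j) = l/j + 12/j = 12/j + l/j)
F(Z, C) = -4 + Z*(-4 - C) (F(Z, C) = -4 + (-4 - C)*Z = -4 + Z*(-4 - C))
-10 + F(-4, 3)*T(1, u(-2)) = -10 + (-4 - 4*(-4) - 1*3*(-4))*((12 + 1)/(-2)) = -10 + (-4 + 16 + 12)*(-1/2*13) = -10 + 24*(-13/2) = -10 - 156 = -166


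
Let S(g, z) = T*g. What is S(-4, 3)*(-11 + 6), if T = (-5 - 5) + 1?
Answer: -180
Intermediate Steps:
T = -9 (T = -10 + 1 = -9)
S(g, z) = -9*g
S(-4, 3)*(-11 + 6) = (-9*(-4))*(-11 + 6) = 36*(-5) = -180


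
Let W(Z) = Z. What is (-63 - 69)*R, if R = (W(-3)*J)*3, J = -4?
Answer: -4752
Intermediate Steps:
R = 36 (R = -3*(-4)*3 = 12*3 = 36)
(-63 - 69)*R = (-63 - 69)*36 = -132*36 = -4752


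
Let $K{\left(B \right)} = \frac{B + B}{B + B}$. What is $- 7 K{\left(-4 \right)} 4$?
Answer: $-28$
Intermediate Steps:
$K{\left(B \right)} = 1$ ($K{\left(B \right)} = \frac{2 B}{2 B} = 2 B \frac{1}{2 B} = 1$)
$- 7 K{\left(-4 \right)} 4 = \left(-7\right) 1 \cdot 4 = \left(-7\right) 4 = -28$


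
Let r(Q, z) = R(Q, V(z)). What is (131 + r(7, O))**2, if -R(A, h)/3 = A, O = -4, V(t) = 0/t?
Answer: 12100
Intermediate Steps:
V(t) = 0
R(A, h) = -3*A
r(Q, z) = -3*Q
(131 + r(7, O))**2 = (131 - 3*7)**2 = (131 - 21)**2 = 110**2 = 12100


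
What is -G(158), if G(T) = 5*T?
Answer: -790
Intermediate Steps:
-G(158) = -5*158 = -1*790 = -790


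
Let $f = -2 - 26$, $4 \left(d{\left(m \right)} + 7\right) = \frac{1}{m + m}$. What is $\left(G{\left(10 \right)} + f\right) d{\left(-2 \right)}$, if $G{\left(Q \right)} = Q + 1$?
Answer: $\frac{1921}{16} \approx 120.06$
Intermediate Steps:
$d{\left(m \right)} = -7 + \frac{1}{8 m}$ ($d{\left(m \right)} = -7 + \frac{1}{4 \left(m + m\right)} = -7 + \frac{1}{4 \cdot 2 m} = -7 + \frac{\frac{1}{2} \frac{1}{m}}{4} = -7 + \frac{1}{8 m}$)
$f = -28$ ($f = -2 - 26 = -28$)
$G{\left(Q \right)} = 1 + Q$
$\left(G{\left(10 \right)} + f\right) d{\left(-2 \right)} = \left(\left(1 + 10\right) - 28\right) \left(-7 + \frac{1}{8 \left(-2\right)}\right) = \left(11 - 28\right) \left(-7 + \frac{1}{8} \left(- \frac{1}{2}\right)\right) = - 17 \left(-7 - \frac{1}{16}\right) = \left(-17\right) \left(- \frac{113}{16}\right) = \frac{1921}{16}$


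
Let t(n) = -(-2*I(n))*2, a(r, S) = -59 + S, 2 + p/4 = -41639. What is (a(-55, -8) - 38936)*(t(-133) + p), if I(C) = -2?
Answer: 6496807716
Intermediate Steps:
p = -166564 (p = -8 + 4*(-41639) = -8 - 166556 = -166564)
t(n) = -8 (t(n) = -(-2*(-2))*2 = -4*2 = -1*8 = -8)
(a(-55, -8) - 38936)*(t(-133) + p) = ((-59 - 8) - 38936)*(-8 - 166564) = (-67 - 38936)*(-166572) = -39003*(-166572) = 6496807716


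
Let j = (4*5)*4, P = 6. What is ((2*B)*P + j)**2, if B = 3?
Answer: 13456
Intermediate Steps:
j = 80 (j = 20*4 = 80)
((2*B)*P + j)**2 = ((2*3)*6 + 80)**2 = (6*6 + 80)**2 = (36 + 80)**2 = 116**2 = 13456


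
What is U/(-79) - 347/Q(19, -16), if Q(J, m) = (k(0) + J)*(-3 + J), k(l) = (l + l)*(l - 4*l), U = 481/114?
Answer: -86087/72048 ≈ -1.1949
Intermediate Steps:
U = 481/114 (U = 481*(1/114) = 481/114 ≈ 4.2193)
k(l) = -6*l² (k(l) = (2*l)*(-3*l) = -6*l²)
Q(J, m) = J*(-3 + J) (Q(J, m) = (-6*0² + J)*(-3 + J) = (-6*0 + J)*(-3 + J) = (0 + J)*(-3 + J) = J*(-3 + J))
U/(-79) - 347/Q(19, -16) = (481/114)/(-79) - 347*1/(19*(-3 + 19)) = (481/114)*(-1/79) - 347/(19*16) = -481/9006 - 347/304 = -86087/72048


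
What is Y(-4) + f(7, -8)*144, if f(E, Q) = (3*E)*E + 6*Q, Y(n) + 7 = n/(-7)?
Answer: 99747/7 ≈ 14250.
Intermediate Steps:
Y(n) = -7 - n/7 (Y(n) = -7 + n/(-7) = -7 + n*(-1/7) = -7 - n/7)
f(E, Q) = 3*E**2 + 6*Q
Y(-4) + f(7, -8)*144 = (-7 - 1/7*(-4)) + (3*7**2 + 6*(-8))*144 = (-7 + 4/7) + (3*49 - 48)*144 = -45/7 + (147 - 48)*144 = -45/7 + 99*144 = -45/7 + 14256 = 99747/7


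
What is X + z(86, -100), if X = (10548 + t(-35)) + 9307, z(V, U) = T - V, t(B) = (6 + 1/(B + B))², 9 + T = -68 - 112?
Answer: 96117561/4900 ≈ 19616.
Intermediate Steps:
T = -189 (T = -9 + (-68 - 112) = -9 - 180 = -189)
t(B) = (6 + 1/(2*B))²
z(V, U) = -189 - V
X = 97465061/4900 (X = (10548 + (¼)*(1 + 12*(-35))²/(-35)²) + 9307 = (10548 + (¼)*(1/1225)*(1 - 420)²) + 9307 = (10548 + (¼)*(1/1225)*(-419)²) + 9307 = (10548 + (¼)*(1/1225)*175561) + 9307 = (10548 + 175561/4900) + 9307 = 51860761/4900 + 9307 = 97465061/4900 ≈ 19891.)
X + z(86, -100) = 97465061/4900 + (-189 - 1*86) = 97465061/4900 + (-189 - 86) = 97465061/4900 - 275 = 96117561/4900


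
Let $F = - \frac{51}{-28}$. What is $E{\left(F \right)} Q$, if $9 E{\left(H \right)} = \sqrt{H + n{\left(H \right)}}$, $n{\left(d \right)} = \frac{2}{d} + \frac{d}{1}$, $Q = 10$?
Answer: $\frac{5 \sqrt{2416890}}{3213} \approx 2.4193$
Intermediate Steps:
$F = \frac{51}{28}$ ($F = \left(-51\right) \left(- \frac{1}{28}\right) = \frac{51}{28} \approx 1.8214$)
$n{\left(d \right)} = d + \frac{2}{d}$ ($n{\left(d \right)} = \frac{2}{d} + d 1 = \frac{2}{d} + d = d + \frac{2}{d}$)
$E{\left(H \right)} = \frac{\sqrt{2 H + \frac{2}{H}}}{9}$ ($E{\left(H \right)} = \frac{\sqrt{H + \left(H + \frac{2}{H}\right)}}{9} = \frac{\sqrt{2 H + \frac{2}{H}}}{9}$)
$E{\left(F \right)} Q = \frac{\sqrt{2 \cdot \frac{51}{28} + \frac{2}{\frac{51}{28}}}}{9} \cdot 10 = \frac{\sqrt{\frac{51}{14} + 2 \cdot \frac{28}{51}}}{9} \cdot 10 = \frac{\sqrt{\frac{51}{14} + \frac{56}{51}}}{9} \cdot 10 = \frac{\sqrt{\frac{3385}{714}}}{9} \cdot 10 = \frac{\frac{1}{714} \sqrt{2416890}}{9} \cdot 10 = \frac{\sqrt{2416890}}{6426} \cdot 10 = \frac{5 \sqrt{2416890}}{3213}$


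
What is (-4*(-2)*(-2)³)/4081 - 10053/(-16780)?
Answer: 39952373/68479180 ≈ 0.58342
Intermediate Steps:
(-4*(-2)*(-2)³)/4081 - 10053/(-16780) = (8*(-8))*(1/4081) - 10053*(-1/16780) = -64*1/4081 + 10053/16780 = -64/4081 + 10053/16780 = 39952373/68479180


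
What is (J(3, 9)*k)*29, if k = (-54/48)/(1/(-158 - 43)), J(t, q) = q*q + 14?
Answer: 4983795/8 ≈ 6.2297e+5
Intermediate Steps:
J(t, q) = 14 + q**2 (J(t, q) = q**2 + 14 = 14 + q**2)
k = 1809/8 (k = (-54*1/48)/(1/(-201)) = -9/(8*(-1/201)) = -9/8*(-201) = 1809/8 ≈ 226.13)
(J(3, 9)*k)*29 = ((14 + 9**2)*(1809/8))*29 = ((14 + 81)*(1809/8))*29 = (95*(1809/8))*29 = (171855/8)*29 = 4983795/8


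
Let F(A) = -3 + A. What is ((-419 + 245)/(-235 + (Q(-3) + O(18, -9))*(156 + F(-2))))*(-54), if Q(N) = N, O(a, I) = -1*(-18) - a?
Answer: -2349/172 ≈ -13.657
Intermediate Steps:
O(a, I) = 18 - a
((-419 + 245)/(-235 + (Q(-3) + O(18, -9))*(156 + F(-2))))*(-54) = ((-419 + 245)/(-235 + (-3 + (18 - 1*18))*(156 + (-3 - 2))))*(-54) = -174/(-235 + (-3 + (18 - 18))*(156 - 5))*(-54) = -174/(-235 + (-3 + 0)*151)*(-54) = -174/(-235 - 3*151)*(-54) = -174/(-235 - 453)*(-54) = -174/(-688)*(-54) = -174*(-1/688)*(-54) = (87/344)*(-54) = -2349/172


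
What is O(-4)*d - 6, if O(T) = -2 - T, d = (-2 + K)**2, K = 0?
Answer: 2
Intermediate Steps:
d = 4 (d = (-2 + 0)**2 = (-2)**2 = 4)
O(-4)*d - 6 = (-2 - 1*(-4))*4 - 6 = (-2 + 4)*4 - 6 = 2*4 - 6 = 8 - 6 = 2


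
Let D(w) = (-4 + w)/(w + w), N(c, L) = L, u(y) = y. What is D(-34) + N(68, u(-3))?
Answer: -83/34 ≈ -2.4412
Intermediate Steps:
D(w) = (-4 + w)/(2*w) (D(w) = (-4 + w)/((2*w)) = (-4 + w)*(1/(2*w)) = (-4 + w)/(2*w))
D(-34) + N(68, u(-3)) = (½)*(-4 - 34)/(-34) - 3 = (½)*(-1/34)*(-38) - 3 = 19/34 - 3 = -83/34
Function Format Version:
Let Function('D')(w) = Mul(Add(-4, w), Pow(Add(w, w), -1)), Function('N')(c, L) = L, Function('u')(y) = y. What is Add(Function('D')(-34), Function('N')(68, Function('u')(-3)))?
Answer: Rational(-83, 34) ≈ -2.4412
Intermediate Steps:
Function('D')(w) = Mul(Rational(1, 2), Pow(w, -1), Add(-4, w)) (Function('D')(w) = Mul(Add(-4, w), Pow(Mul(2, w), -1)) = Mul(Add(-4, w), Mul(Rational(1, 2), Pow(w, -1))) = Mul(Rational(1, 2), Pow(w, -1), Add(-4, w)))
Add(Function('D')(-34), Function('N')(68, Function('u')(-3))) = Add(Mul(Rational(1, 2), Pow(-34, -1), Add(-4, -34)), -3) = Add(Mul(Rational(1, 2), Rational(-1, 34), -38), -3) = Add(Rational(19, 34), -3) = Rational(-83, 34)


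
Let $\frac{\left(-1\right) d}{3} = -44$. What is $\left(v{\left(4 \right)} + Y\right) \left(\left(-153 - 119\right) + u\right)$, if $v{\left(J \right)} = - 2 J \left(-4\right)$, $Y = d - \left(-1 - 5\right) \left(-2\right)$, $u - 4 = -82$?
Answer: $-53200$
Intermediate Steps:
$u = -78$ ($u = 4 - 82 = -78$)
$d = 132$ ($d = \left(-3\right) \left(-44\right) = 132$)
$Y = 120$ ($Y = 132 - \left(-1 - 5\right) \left(-2\right) = 132 - \left(-6\right) \left(-2\right) = 132 - 12 = 120$)
$v{\left(J \right)} = 8 J$
$\left(v{\left(4 \right)} + Y\right) \left(\left(-153 - 119\right) + u\right) = \left(8 \cdot 4 + 120\right) \left(\left(-153 - 119\right) - 78\right) = \left(32 + 120\right) \left(-272 - 78\right) = 152 \left(-350\right) = -53200$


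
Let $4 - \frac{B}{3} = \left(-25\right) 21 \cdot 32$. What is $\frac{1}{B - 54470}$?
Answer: $- \frac{1}{4058} \approx -0.00024643$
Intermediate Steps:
$B = 50412$ ($B = 12 - 3 \left(-25\right) 21 \cdot 32 = 12 - 3 \left(\left(-525\right) 32\right) = 12 - -50400 = 12 + 50400 = 50412$)
$\frac{1}{B - 54470} = \frac{1}{50412 - 54470} = \frac{1}{-4058} = - \frac{1}{4058}$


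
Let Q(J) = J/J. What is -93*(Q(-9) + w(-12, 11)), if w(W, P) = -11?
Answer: 930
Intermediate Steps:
Q(J) = 1
-93*(Q(-9) + w(-12, 11)) = -93*(1 - 11) = -93*(-10) = 930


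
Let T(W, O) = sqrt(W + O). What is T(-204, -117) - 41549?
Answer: -41549 + I*sqrt(321) ≈ -41549.0 + 17.916*I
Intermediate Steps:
T(W, O) = sqrt(O + W)
T(-204, -117) - 41549 = sqrt(-117 - 204) - 41549 = sqrt(-321) - 41549 = I*sqrt(321) - 41549 = -41549 + I*sqrt(321)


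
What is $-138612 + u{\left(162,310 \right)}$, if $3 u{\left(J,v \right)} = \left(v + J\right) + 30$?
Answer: $- \frac{415334}{3} \approx -1.3844 \cdot 10^{5}$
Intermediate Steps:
$u{\left(J,v \right)} = 10 + \frac{J}{3} + \frac{v}{3}$ ($u{\left(J,v \right)} = \frac{\left(v + J\right) + 30}{3} = \frac{\left(J + v\right) + 30}{3} = \frac{30 + J + v}{3} = 10 + \frac{J}{3} + \frac{v}{3}$)
$-138612 + u{\left(162,310 \right)} = -138612 + \left(10 + \frac{1}{3} \cdot 162 + \frac{1}{3} \cdot 310\right) = -138612 + \left(10 + 54 + \frac{310}{3}\right) = -138612 + \frac{502}{3} = - \frac{415334}{3}$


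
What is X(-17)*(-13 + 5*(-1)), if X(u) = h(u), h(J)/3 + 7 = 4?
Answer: 162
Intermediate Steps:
h(J) = -9 (h(J) = -21 + 3*4 = -21 + 12 = -9)
X(u) = -9
X(-17)*(-13 + 5*(-1)) = -9*(-13 + 5*(-1)) = -9*(-13 - 5) = -9*(-18) = 162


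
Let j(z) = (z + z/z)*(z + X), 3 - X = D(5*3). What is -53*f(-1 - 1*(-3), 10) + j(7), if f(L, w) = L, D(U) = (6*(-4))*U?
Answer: 2854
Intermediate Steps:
D(U) = -24*U
X = 363 (X = 3 - (-24)*5*3 = 3 - (-24)*15 = 3 - 1*(-360) = 3 + 360 = 363)
j(z) = (1 + z)*(363 + z) (j(z) = (z + z/z)*(z + 363) = (z + 1)*(363 + z) = (1 + z)*(363 + z))
-53*f(-1 - 1*(-3), 10) + j(7) = -53*(-1 - 1*(-3)) + (363 + 7**2 + 364*7) = -53*(-1 + 3) + (363 + 49 + 2548) = -53*2 + 2960 = -106 + 2960 = 2854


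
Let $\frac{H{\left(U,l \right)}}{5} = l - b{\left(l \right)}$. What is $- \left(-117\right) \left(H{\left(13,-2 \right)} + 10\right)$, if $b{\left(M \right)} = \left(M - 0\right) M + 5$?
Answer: $-5265$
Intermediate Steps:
$b{\left(M \right)} = 5 + M^{2}$ ($b{\left(M \right)} = \left(M + 0\right) M + 5 = M M + 5 = M^{2} + 5 = 5 + M^{2}$)
$H{\left(U,l \right)} = -25 - 5 l^{2} + 5 l$ ($H{\left(U,l \right)} = 5 \left(l - \left(5 + l^{2}\right)\right) = 5 \left(-5 + l - l^{2}\right) = -25 - 5 l^{2} + 5 l$)
$- \left(-117\right) \left(H{\left(13,-2 \right)} + 10\right) = - \left(-117\right) \left(\left(-25 - 5 \left(-2\right)^{2} + 5 \left(-2\right)\right) + 10\right) = - \left(-117\right) \left(\left(-25 - 20 - 10\right) + 10\right) = - \left(-117\right) \left(-55 + 10\right) = - \left(-117\right) \left(-45\right) = \left(-1\right) 5265 = -5265$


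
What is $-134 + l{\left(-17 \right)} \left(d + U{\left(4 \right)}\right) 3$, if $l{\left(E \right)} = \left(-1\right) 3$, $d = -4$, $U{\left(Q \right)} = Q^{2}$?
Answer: $-242$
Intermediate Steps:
$l{\left(E \right)} = -3$
$-134 + l{\left(-17 \right)} \left(d + U{\left(4 \right)}\right) 3 = -134 - 3 \left(-4 + 4^{2}\right) 3 = -134 - 3 \left(-4 + 16\right) 3 = -134 - 3 \cdot 12 \cdot 3 = -134 - 108 = -242$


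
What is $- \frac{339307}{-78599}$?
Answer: $\frac{339307}{78599} \approx 4.3169$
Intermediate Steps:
$- \frac{339307}{-78599} = - \frac{339307 \left(-1\right)}{78599} = \left(-1\right) \left(- \frac{339307}{78599}\right) = \frac{339307}{78599}$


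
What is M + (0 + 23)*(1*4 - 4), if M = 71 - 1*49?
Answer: 22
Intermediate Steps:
M = 22 (M = 71 - 49 = 22)
M + (0 + 23)*(1*4 - 4) = 22 + (0 + 23)*(1*4 - 4) = 22 + 23*(4 - 4) = 22 + 23*0 = 22 + 0 = 22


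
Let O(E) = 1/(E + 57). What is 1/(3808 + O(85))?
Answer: 142/540737 ≈ 0.00026260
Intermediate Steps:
O(E) = 1/(57 + E)
1/(3808 + O(85)) = 1/(3808 + 1/(57 + 85)) = 1/(3808 + 1/142) = 1/(540737/142) = 142/540737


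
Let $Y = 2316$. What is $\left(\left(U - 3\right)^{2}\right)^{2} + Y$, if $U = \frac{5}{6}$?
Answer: $\frac{3030097}{1296} \approx 2338.0$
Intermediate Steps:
$U = \frac{5}{6}$ ($U = 5 \cdot \frac{1}{6} = \frac{5}{6} \approx 0.83333$)
$\left(\left(U - 3\right)^{2}\right)^{2} + Y = \left(\left(\frac{5}{6} - 3\right)^{2}\right)^{2} + 2316 = \left(\left(- \frac{13}{6}\right)^{2}\right)^{2} + 2316 = \left(\frac{169}{36}\right)^{2} + 2316 = \frac{28561}{1296} + 2316 = \frac{3030097}{1296}$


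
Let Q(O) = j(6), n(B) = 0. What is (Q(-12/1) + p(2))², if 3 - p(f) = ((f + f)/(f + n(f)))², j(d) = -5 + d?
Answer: 0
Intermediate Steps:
Q(O) = 1 (Q(O) = -5 + 6 = 1)
p(f) = -1 (p(f) = 3 - ((f + f)/(f + 0))² = 3 - ((2*f)/f)² = 3 - 1*2² = 3 - 1*4 = 3 - 4 = -1)
(Q(-12/1) + p(2))² = (1 - 1)² = 0² = 0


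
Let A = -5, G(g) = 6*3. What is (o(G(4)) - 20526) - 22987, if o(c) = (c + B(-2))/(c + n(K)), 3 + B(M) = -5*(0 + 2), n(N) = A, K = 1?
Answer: -565664/13 ≈ -43513.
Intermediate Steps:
G(g) = 18
n(N) = -5
B(M) = -13 (B(M) = -3 - 5*(0 + 2) = -3 - 5*2 = -3 - 10 = -13)
o(c) = (-13 + c)/(-5 + c) (o(c) = (c - 13)/(c - 5) = (-13 + c)/(-5 + c))
(o(G(4)) - 20526) - 22987 = ((-13 + 18)/(-5 + 18) - 20526) - 22987 = (5/13 - 20526) - 22987 = -266833/13 - 22987 = -565664/13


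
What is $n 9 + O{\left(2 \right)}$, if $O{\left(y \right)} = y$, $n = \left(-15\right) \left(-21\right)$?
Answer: $2837$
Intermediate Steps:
$n = 315$
$n 9 + O{\left(2 \right)} = 315 \cdot 9 + 2 = 2835 + 2 = 2837$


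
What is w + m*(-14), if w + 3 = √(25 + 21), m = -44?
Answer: 613 + √46 ≈ 619.78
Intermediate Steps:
w = -3 + √46 (w = -3 + √(25 + 21) = -3 + √46 ≈ 3.7823)
w + m*(-14) = (-3 + √46) - 44*(-14) = (-3 + √46) + 616 = 613 + √46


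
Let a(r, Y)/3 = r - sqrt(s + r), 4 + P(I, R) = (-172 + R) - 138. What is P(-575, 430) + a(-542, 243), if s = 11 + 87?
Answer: -1510 - 6*I*sqrt(111) ≈ -1510.0 - 63.214*I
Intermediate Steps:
s = 98
P(I, R) = -314 + R (P(I, R) = -4 + ((-172 + R) - 138) = -4 + (-310 + R) = -314 + R)
a(r, Y) = -3*sqrt(98 + r) + 3*r (a(r, Y) = 3*(r - sqrt(98 + r)) = -3*sqrt(98 + r) + 3*r)
P(-575, 430) + a(-542, 243) = (-314 + 430) + (-3*sqrt(98 - 542) + 3*(-542)) = 116 + (-6*I*sqrt(111) - 1626) = 116 + (-1626 - 6*I*sqrt(111)) = -1510 - 6*I*sqrt(111)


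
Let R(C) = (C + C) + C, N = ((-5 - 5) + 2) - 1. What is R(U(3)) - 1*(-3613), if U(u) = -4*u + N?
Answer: 3550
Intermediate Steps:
N = -9 (N = (-10 + 2) - 1 = -8 - 1 = -9)
U(u) = -9 - 4*u (U(u) = -4*u - 9 = -9 - 4*u)
R(C) = 3*C (R(C) = 2*C + C = 3*C)
R(U(3)) - 1*(-3613) = 3*(-9 - 4*3) - 1*(-3613) = 3*(-9 - 12) + 3613 = 3*(-21) + 3613 = -63 + 3613 = 3550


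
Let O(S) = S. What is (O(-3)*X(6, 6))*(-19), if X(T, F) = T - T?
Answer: 0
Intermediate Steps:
X(T, F) = 0
(O(-3)*X(6, 6))*(-19) = -3*0*(-19) = 0*(-19) = 0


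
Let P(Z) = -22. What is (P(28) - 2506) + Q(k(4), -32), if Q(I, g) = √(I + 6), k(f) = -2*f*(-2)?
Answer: -2528 + √22 ≈ -2523.3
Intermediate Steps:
k(f) = 4*f
Q(I, g) = √(6 + I)
(P(28) - 2506) + Q(k(4), -32) = (-22 - 2506) + √(6 + 4*4) = -2528 + √(6 + 16) = -2528 + √22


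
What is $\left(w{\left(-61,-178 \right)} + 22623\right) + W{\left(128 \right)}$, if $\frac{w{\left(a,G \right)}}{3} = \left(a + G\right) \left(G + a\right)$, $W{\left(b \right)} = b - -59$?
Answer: $194173$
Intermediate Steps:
$W{\left(b \right)} = 59 + b$ ($W{\left(b \right)} = b + 59 = 59 + b$)
$w{\left(a,G \right)} = 3 \left(G + a\right)^{2}$ ($w{\left(a,G \right)} = 3 \left(a + G\right) \left(G + a\right) = 3 \left(G + a\right) \left(G + a\right) = 3 \left(G + a\right)^{2}$)
$\left(w{\left(-61,-178 \right)} + 22623\right) + W{\left(128 \right)} = \left(3 \left(-178 - 61\right)^{2} + 22623\right) + \left(59 + 128\right) = \left(3 \left(-239\right)^{2} + 22623\right) + 187 = \left(3 \cdot 57121 + 22623\right) + 187 = \left(171363 + 22623\right) + 187 = 193986 + 187 = 194173$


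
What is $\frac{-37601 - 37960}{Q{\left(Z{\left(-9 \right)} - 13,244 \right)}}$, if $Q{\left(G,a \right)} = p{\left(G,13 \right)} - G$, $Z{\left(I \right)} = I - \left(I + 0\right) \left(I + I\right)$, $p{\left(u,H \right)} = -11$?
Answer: $- \frac{75561}{173} \approx -436.77$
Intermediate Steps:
$Z{\left(I \right)} = I - 2 I^{2}$ ($Z{\left(I \right)} = I - I 2 I = I - 2 I^{2}$)
$Q{\left(G,a \right)} = -11 - G$
$\frac{-37601 - 37960}{Q{\left(Z{\left(-9 \right)} - 13,244 \right)}} = \frac{-37601 - 37960}{-11 - \left(- 9 \left(1 - -18\right) - 13\right)} = \frac{-37601 - 37960}{-11 - \left(- 9 \left(1 + 18\right) - 13\right)} = - \frac{75561}{-11 - \left(\left(-9\right) 19 - 13\right)} = - \frac{75561}{-11 - \left(-171 - 13\right)} = - \frac{75561}{-11 - -184} = - \frac{75561}{-11 + 184} = - \frac{75561}{173}$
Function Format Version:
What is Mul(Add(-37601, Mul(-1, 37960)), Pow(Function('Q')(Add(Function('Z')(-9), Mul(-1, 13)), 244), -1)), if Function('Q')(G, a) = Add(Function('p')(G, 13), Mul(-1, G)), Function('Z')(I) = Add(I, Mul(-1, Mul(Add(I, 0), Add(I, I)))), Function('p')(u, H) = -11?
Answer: Rational(-75561, 173) ≈ -436.77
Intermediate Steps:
Function('Z')(I) = Add(I, Mul(-2, Pow(I, 2))) (Function('Z')(I) = Add(I, Mul(-1, Mul(I, Mul(2, I)))) = Add(I, Mul(-1, Mul(2, Pow(I, 2)))) = Add(I, Mul(-2, Pow(I, 2))))
Function('Q')(G, a) = Add(-11, Mul(-1, G))
Mul(Add(-37601, Mul(-1, 37960)), Pow(Function('Q')(Add(Function('Z')(-9), Mul(-1, 13)), 244), -1)) = Mul(Add(-37601, Mul(-1, 37960)), Pow(Add(-11, Mul(-1, Add(Mul(-9, Add(1, Mul(-2, -9))), Mul(-1, 13)))), -1)) = Mul(Add(-37601, -37960), Pow(Add(-11, Mul(-1, Add(Mul(-9, Add(1, 18)), -13))), -1)) = Mul(-75561, Pow(Add(-11, Mul(-1, Add(Mul(-9, 19), -13))), -1)) = Mul(-75561, Pow(Add(-11, Mul(-1, Add(-171, -13))), -1)) = Mul(-75561, Pow(Add(-11, Mul(-1, -184)), -1)) = Mul(-75561, Pow(Add(-11, 184), -1)) = Mul(-75561, Pow(173, -1)) = Mul(-75561, Rational(1, 173)) = Rational(-75561, 173)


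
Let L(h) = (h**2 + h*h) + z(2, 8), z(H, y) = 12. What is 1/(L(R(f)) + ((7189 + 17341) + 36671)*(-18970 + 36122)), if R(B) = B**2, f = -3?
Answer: 1/1049719726 ≈ 9.5264e-10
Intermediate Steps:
L(h) = 12 + 2*h**2 (L(h) = (h**2 + h*h) + 12 = (h**2 + h**2) + 12 = 2*h**2 + 12 = 12 + 2*h**2)
1/(L(R(f)) + ((7189 + 17341) + 36671)*(-18970 + 36122)) = 1/((12 + 2*((-3)**2)**2) + ((7189 + 17341) + 36671)*(-18970 + 36122)) = 1/((12 + 2*9**2) + (24530 + 36671)*17152) = 1/((12 + 2*81) + 61201*17152) = 1/((12 + 162) + 1049719552) = 1/(174 + 1049719552) = 1/1049719726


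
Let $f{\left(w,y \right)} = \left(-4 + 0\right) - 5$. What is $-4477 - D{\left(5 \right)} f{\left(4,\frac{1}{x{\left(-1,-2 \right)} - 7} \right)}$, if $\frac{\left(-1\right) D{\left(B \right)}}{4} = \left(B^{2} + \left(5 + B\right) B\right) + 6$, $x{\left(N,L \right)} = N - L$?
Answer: $-7393$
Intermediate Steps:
$D{\left(B \right)} = -24 - 4 B^{2} - 4 B \left(5 + B\right)$ ($D{\left(B \right)} = - 4 \left(\left(B^{2} + \left(5 + B\right) B\right) + 6\right) = - 4 \left(\left(B^{2} + B \left(5 + B\right)\right) + 6\right) = - 4 \left(6 + B^{2} + B \left(5 + B\right)\right) = -24 - 4 B^{2} - 4 B \left(5 + B\right)$)
$f{\left(w,y \right)} = -9$ ($f{\left(w,y \right)} = -4 - 5 = -9$)
$-4477 - D{\left(5 \right)} f{\left(4,\frac{1}{x{\left(-1,-2 \right)} - 7} \right)} = -4477 - \left(-24 - 100 - 8 \cdot 5^{2}\right) \left(-9\right) = -4477 - \left(-24 - 100 - 200\right) \left(-9\right) = -4477 - \left(-324\right) \left(-9\right) = -4477 - 2916 = -7393$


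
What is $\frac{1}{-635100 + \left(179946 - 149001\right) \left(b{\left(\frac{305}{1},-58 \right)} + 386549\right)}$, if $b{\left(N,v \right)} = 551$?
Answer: $\frac{1}{11978174400} \approx 8.3485 \cdot 10^{-11}$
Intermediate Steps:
$\frac{1}{-635100 + \left(179946 - 149001\right) \left(b{\left(\frac{305}{1},-58 \right)} + 386549\right)} = \frac{1}{-635100 + \left(179946 - 149001\right) \left(551 + 386549\right)} = \frac{1}{-635100 + 30945 \cdot 387100} = \frac{1}{-635100 + 11978809500} = \frac{1}{11978174400}$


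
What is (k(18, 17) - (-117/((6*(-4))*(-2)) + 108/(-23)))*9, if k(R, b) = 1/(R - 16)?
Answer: 25281/368 ≈ 68.698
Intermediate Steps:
k(R, b) = 1/(-16 + R)
(k(18, 17) - (-117/((6*(-4))*(-2)) + 108/(-23)))*9 = (1/(-16 + 18) - (-117/((6*(-4))*(-2)) + 108/(-23)))*9 = (1/2 - (-117/((-24*(-2))) + 108*(-1/23)))*9 = (1/2 - (-117/48 - 108/23))*9 = (1/2 - (-117*1/48 - 108/23))*9 = (1/2 - (-39/16 - 108/23))*9 = (1/2 - 1*(-2625/368))*9 = (1/2 + 2625/368)*9 = (2809/368)*9 = 25281/368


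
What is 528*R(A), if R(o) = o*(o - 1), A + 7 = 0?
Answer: 29568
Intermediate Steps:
A = -7 (A = -7 + 0 = -7)
R(o) = o*(-1 + o)
528*R(A) = 528*(-7*(-1 - 7)) = 528*(-7*(-8)) = 528*56 = 29568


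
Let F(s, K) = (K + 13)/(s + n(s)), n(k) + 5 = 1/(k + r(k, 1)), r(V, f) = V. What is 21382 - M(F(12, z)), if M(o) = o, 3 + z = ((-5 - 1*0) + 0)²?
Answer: 3612718/169 ≈ 21377.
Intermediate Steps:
n(k) = -5 + 1/(2*k) (n(k) = -5 + 1/(k + k) = -5 + 1/(2*k))
z = 22 (z = -3 + ((-5 - 1*0) + 0)² = -3 + ((-5 + 0) + 0)² = -3 + (-5 + 0)² = -3 + (-5)² = -3 + 25 = 22)
F(s, K) = (13 + K)/(-5 + s + 1/(2*s)) (F(s, K) = (K + 13)/(s + (-5 + 1/(2*s))) = (13 + K)/(-5 + s + 1/(2*s)))
21382 - M(F(12, z)) = 21382 - 2*12*(13 + 22)/(1 - 10*12 + 2*12²) = 21382 - 2*12*35/(1 - 120 + 2*144) = 21382 - 2*12*35/(1 - 120 + 288) = 21382 - 2*12*35/169 = 21382 - 1*840/169 = 21382 - 840/169 = 3612718/169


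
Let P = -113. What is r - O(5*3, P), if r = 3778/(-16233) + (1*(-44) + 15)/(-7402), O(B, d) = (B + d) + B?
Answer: 9945509279/120156666 ≈ 82.771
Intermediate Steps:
O(B, d) = d + 2*B
r = -27493999/120156666 (r = 3778*(-1/16233) + (-44 + 15)*(-1/7402) = -3778/16233 - 29*(-1/7402) = -3778/16233 + 29/7402 = -27493999/120156666 ≈ -0.22882)
r - O(5*3, P) = -27493999/120156666 - (-113 + 2*(5*3)) = -27493999/120156666 - (-113 + 2*15) = -27493999/120156666 - (-113 + 30) = -27493999/120156666 - 1*(-83) = -27493999/120156666 + 83 = 9945509279/120156666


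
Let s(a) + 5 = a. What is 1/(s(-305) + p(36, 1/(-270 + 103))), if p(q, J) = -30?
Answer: -1/340 ≈ -0.0029412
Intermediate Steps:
s(a) = -5 + a
1/(s(-305) + p(36, 1/(-270 + 103))) = 1/((-5 - 305) - 30) = 1/(-310 - 30) = 1/(-340) = -1/340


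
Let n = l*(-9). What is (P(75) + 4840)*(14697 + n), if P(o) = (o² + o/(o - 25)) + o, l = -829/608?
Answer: 188550265671/1216 ≈ 1.5506e+8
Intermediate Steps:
l = -829/608 (l = -829*1/608 = -829/608 ≈ -1.3635)
n = 7461/608 (n = -829/608*(-9) = 7461/608 ≈ 12.271)
P(o) = o + o² + o/(-25 + o) (P(o) = (o² + o/(-25 + o)) + o = o + o² + o/(-25 + o))
(P(75) + 4840)*(14697 + n) = (75*(-24 + 75² - 24*75)/(-25 + 75) + 4840)*(14697 + 7461/608) = (75*(-24 + 5625 - 1800)/50 + 4840)*(8943237/608) = (75*(1/50)*3801 + 4840)*(8943237/608) = (11403/2 + 4840)*(8943237/608) = (21083/2)*(8943237/608) = 188550265671/1216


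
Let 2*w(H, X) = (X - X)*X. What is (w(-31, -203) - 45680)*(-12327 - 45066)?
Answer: 2621712240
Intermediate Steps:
w(H, X) = 0 (w(H, X) = ((X - X)*X)/2 = (0*X)/2 = (1/2)*0 = 0)
(w(-31, -203) - 45680)*(-12327 - 45066) = (0 - 45680)*(-12327 - 45066) = -45680*(-57393) = 2621712240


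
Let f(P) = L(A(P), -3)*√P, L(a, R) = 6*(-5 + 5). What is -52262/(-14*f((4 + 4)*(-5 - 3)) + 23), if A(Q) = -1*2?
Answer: -52262/23 ≈ -2272.3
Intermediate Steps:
A(Q) = -2
L(a, R) = 0 (L(a, R) = 6*0 = 0)
f(P) = 0 (f(P) = 0*√P = 0)
-52262/(-14*f((4 + 4)*(-5 - 3)) + 23) = -52262/(-14*0 + 23) = -52262/(0 + 23) = -52262/23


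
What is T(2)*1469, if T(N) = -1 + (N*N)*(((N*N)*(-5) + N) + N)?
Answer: -95485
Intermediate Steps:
T(N) = -1 + N²*(-5*N² + 2*N) (T(N) = -1 + N²*((N²*(-5) + N) + N) = -1 + N²*((-5*N² + N) + N) = -1 + N²*((N - 5*N²) + N) = -1 + N²*(-5*N² + 2*N))
T(2)*1469 = (-1 - 5*2⁴ + 2*2³)*1469 = (-1 - 5*16 + 2*8)*1469 = (-1 - 80 + 16)*1469 = -65*1469 = -95485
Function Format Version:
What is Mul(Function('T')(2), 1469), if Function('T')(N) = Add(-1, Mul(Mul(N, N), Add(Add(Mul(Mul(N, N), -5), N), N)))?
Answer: -95485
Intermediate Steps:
Function('T')(N) = Add(-1, Mul(Pow(N, 2), Add(Mul(-5, Pow(N, 2)), Mul(2, N)))) (Function('T')(N) = Add(-1, Mul(Pow(N, 2), Add(Add(Mul(Pow(N, 2), -5), N), N))) = Add(-1, Mul(Pow(N, 2), Add(Add(Mul(-5, Pow(N, 2)), N), N))) = Add(-1, Mul(Pow(N, 2), Add(Add(N, Mul(-5, Pow(N, 2))), N))) = Add(-1, Mul(Pow(N, 2), Add(Mul(-5, Pow(N, 2)), Mul(2, N)))))
Mul(Function('T')(2), 1469) = Mul(Add(-1, Mul(-5, Pow(2, 4)), Mul(2, Pow(2, 3))), 1469) = Mul(Add(-1, Mul(-5, 16), Mul(2, 8)), 1469) = Mul(Add(-1, -80, 16), 1469) = Mul(-65, 1469) = -95485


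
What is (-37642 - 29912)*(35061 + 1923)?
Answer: -2498417136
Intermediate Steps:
(-37642 - 29912)*(35061 + 1923) = -67554*36984 = -2498417136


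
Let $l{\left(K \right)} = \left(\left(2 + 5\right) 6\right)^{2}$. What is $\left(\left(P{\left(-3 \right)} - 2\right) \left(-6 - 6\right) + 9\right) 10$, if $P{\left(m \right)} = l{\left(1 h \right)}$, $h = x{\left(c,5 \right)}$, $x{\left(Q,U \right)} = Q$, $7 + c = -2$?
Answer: $-211350$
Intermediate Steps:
$c = -9$ ($c = -7 - 2 = -9$)
$h = -9$
$l{\left(K \right)} = 1764$ ($l{\left(K \right)} = \left(7 \cdot 6\right)^{2} = 42^{2} = 1764$)
$P{\left(m \right)} = 1764$
$\left(\left(P{\left(-3 \right)} - 2\right) \left(-6 - 6\right) + 9\right) 10 = \left(\left(1764 - 2\right) \left(-6 - 6\right) + 9\right) 10 = \left(1762 \left(-12\right) + 9\right) 10 = \left(-21144 + 9\right) 10 = \left(-21135\right) 10 = -211350$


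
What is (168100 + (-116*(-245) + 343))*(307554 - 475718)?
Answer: -33105269532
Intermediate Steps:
(168100 + (-116*(-245) + 343))*(307554 - 475718) = (168100 + (28420 + 343))*(-168164) = (168100 + 28763)*(-168164) = 196863*(-168164) = -33105269532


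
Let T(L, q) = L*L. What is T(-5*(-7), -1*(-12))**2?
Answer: 1500625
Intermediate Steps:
T(L, q) = L**2
T(-5*(-7), -1*(-12))**2 = ((-5*(-7))**2)**2 = (35**2)**2 = 1225**2 = 1500625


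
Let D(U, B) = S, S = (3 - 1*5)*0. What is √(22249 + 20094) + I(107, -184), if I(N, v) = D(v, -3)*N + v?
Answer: -184 + √42343 ≈ 21.774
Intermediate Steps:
S = 0 (S = (3 - 5)*0 = -2*0 = 0)
D(U, B) = 0
I(N, v) = v (I(N, v) = 0*N + v = 0 + v = v)
√(22249 + 20094) + I(107, -184) = √(22249 + 20094) - 184 = √42343 - 184 = -184 + √42343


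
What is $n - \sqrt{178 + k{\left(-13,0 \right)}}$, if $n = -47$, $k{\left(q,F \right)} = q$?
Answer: $-47 - \sqrt{165} \approx -59.845$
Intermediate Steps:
$n - \sqrt{178 + k{\left(-13,0 \right)}} = -47 - \sqrt{178 - 13} = -47 - \sqrt{165}$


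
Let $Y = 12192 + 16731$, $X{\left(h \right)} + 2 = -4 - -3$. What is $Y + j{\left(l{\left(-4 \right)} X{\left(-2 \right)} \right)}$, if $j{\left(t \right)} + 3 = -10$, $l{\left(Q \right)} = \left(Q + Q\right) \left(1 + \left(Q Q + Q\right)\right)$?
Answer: $28910$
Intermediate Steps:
$X{\left(h \right)} = -3$ ($X{\left(h \right)} = -2 - 1 = -3$)
$l{\left(Q \right)} = 2 Q \left(1 + Q + Q^{2}\right)$ ($l{\left(Q \right)} = 2 Q \left(1 + \left(Q^{2} + Q\right)\right) = 2 Q \left(1 + \left(Q + Q^{2}\right)\right) = 2 Q \left(1 + Q + Q^{2}\right)$)
$j{\left(t \right)} = -13$ ($j{\left(t \right)} = -3 - 10 = -13$)
$Y = 28923$
$Y + j{\left(l{\left(-4 \right)} X{\left(-2 \right)} \right)} = 28923 - 13 = 28910$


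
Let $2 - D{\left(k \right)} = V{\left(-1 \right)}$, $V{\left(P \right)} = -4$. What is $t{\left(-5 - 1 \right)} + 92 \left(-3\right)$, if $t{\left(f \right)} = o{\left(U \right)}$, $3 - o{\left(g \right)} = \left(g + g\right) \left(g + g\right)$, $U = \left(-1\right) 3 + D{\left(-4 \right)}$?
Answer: $-309$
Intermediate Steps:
$D{\left(k \right)} = 6$ ($D{\left(k \right)} = 2 - -4 = 2 + 4 = 6$)
$U = 3$ ($U = \left(-1\right) 3 + 6 = -3 + 6 = 3$)
$o{\left(g \right)} = 3 - 4 g^{2}$ ($o{\left(g \right)} = 3 - \left(g + g\right) \left(g + g\right) = 3 - 2 g 2 g = 3 - 4 g^{2}$)
$t{\left(f \right)} = -33$ ($t{\left(f \right)} = 3 - 4 \cdot 3^{2} = 3 - 36 = -33$)
$t{\left(-5 - 1 \right)} + 92 \left(-3\right) = -33 + 92 \left(-3\right) = -33 - 276 = -309$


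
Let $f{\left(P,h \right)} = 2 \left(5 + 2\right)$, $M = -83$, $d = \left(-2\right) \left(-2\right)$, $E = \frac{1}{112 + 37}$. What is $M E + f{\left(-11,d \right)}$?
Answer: $\frac{2003}{149} \approx 13.443$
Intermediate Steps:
$E = \frac{1}{149} \approx 0.0067114$
$d = 4$
$f{\left(P,h \right)} = 14$ ($f{\left(P,h \right)} = 2 \cdot 7 = 14$)
$M E + f{\left(-11,d \right)} = \left(-83\right) \frac{1}{149} + 14 = - \frac{83}{149} + 14 = \frac{2003}{149}$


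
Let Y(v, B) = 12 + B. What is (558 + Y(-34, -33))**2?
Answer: 288369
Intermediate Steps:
(558 + Y(-34, -33))**2 = (558 + (12 - 33))**2 = (558 - 21)**2 = 537**2 = 288369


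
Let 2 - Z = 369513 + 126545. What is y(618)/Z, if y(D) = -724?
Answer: 181/124014 ≈ 0.0014595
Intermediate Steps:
Z = -496056 (Z = 2 - (369513 + 126545) = 2 - 1*496058 = 2 - 496058 = -496056)
y(618)/Z = -724/(-496056) = -724*(-1/496056) = 181/124014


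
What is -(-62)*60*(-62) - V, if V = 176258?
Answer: -406898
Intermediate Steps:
-(-62)*60*(-62) - V = -(-62)*60*(-62) - 1*176258 = -62*(-60)*(-62) - 176258 = 3720*(-62) - 176258 = -230640 - 176258 = -406898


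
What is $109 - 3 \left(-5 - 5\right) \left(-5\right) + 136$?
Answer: $-16214$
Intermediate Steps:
$109 - 3 \left(-5 - 5\right) \left(-5\right) + 136 = 109 \left(-3\right) \left(-10\right) \left(-5\right) + 136 = 109 \cdot 30 \left(-5\right) + 136 = 109 \left(-150\right) + 136 = -16350 + 136 = -16214$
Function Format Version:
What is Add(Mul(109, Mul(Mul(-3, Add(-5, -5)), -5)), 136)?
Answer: -16214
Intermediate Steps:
Add(Mul(109, Mul(Mul(-3, Add(-5, -5)), -5)), 136) = Add(Mul(109, Mul(Mul(-3, -10), -5)), 136) = Add(Mul(109, Mul(30, -5)), 136) = Add(Mul(109, -150), 136) = Add(-16350, 136) = -16214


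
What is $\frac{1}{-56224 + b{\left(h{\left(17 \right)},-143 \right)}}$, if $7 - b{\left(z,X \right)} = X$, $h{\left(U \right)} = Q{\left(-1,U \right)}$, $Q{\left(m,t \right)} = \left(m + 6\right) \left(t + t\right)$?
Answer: $- \frac{1}{56074} \approx -1.7834 \cdot 10^{-5}$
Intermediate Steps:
$Q{\left(m,t \right)} = 2 t \left(6 + m\right)$ ($Q{\left(m,t \right)} = \left(6 + m\right) 2 t = 2 t \left(6 + m\right)$)
$h{\left(U \right)} = 10 U$ ($h{\left(U \right)} = 2 U \left(6 - 1\right) = 2 U 5 = 10 U$)
$b{\left(z,X \right)} = 7 - X$
$\frac{1}{-56224 + b{\left(h{\left(17 \right)},-143 \right)}} = \frac{1}{-56224 + \left(7 - -143\right)} = \frac{1}{-56224 + \left(7 + 143\right)} = \frac{1}{-56224 + 150} = \frac{1}{-56074} = - \frac{1}{56074}$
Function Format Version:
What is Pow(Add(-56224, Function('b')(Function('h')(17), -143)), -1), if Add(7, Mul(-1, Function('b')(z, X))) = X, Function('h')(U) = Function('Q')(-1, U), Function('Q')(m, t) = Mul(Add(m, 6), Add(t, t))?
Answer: Rational(-1, 56074) ≈ -1.7834e-5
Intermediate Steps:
Function('Q')(m, t) = Mul(2, t, Add(6, m)) (Function('Q')(m, t) = Mul(Add(6, m), Mul(2, t)) = Mul(2, t, Add(6, m)))
Function('h')(U) = Mul(10, U) (Function('h')(U) = Mul(2, U, Add(6, -1)) = Mul(2, U, 5) = Mul(10, U))
Function('b')(z, X) = Add(7, Mul(-1, X))
Pow(Add(-56224, Function('b')(Function('h')(17), -143)), -1) = Pow(Add(-56224, Add(7, Mul(-1, -143))), -1) = Pow(Add(-56224, Add(7, 143)), -1) = Pow(Add(-56224, 150), -1) = Pow(-56074, -1) = Rational(-1, 56074)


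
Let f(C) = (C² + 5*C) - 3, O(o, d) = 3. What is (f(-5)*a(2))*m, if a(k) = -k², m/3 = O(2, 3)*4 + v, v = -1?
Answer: 396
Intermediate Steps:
f(C) = -3 + C² + 5*C
m = 33 (m = 3*(3*4 - 1) = 3*(12 - 1) = 3*11 = 33)
(f(-5)*a(2))*m = ((-3 + (-5)² + 5*(-5))*(-1*2²))*33 = ((-3 + 25 - 25)*(-1*4))*33 = -3*(-4)*33 = 12*33 = 396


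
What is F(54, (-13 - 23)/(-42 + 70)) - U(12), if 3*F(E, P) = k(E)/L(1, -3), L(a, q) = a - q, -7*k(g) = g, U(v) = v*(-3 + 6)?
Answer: -513/14 ≈ -36.643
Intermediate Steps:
U(v) = 3*v (U(v) = v*3 = 3*v)
k(g) = -g/7
F(E, P) = -E/84 (F(E, P) = ((-E/7)/(1 - 1*(-3)))/3 = ((-E/7)/(1 + 3))/3 = (-E/7/4)/3 = (-E/7*(¼))/3 = (-E/28)/3 = -E/84)
F(54, (-13 - 23)/(-42 + 70)) - U(12) = -1/84*54 - 3*12 = -9/14 - 1*36 = -9/14 - 36 = -513/14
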